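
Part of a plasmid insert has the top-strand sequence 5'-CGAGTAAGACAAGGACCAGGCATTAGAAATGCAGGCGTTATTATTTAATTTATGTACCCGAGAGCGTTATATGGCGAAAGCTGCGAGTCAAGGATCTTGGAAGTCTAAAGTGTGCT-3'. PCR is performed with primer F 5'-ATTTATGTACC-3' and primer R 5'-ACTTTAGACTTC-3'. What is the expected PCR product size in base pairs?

Forward primer ATTTATGTACC is found on the top strand at positions 48–58.
Reverse complement of the reverse primer: GAAGTCTAAAGT. This occurs on the top strand at positions 100–111.
The product runs from position 48 to position 111, so its length is 111 − 48 + 1 = 64 bp.

64 bp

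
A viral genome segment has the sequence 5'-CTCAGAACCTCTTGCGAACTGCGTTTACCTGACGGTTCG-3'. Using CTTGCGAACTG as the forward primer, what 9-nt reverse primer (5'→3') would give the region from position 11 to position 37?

5'-AACCGTCAG-3'

The product's 3' end on the top strand is position 37.
The reverse primer anneals to the top strand over positions 29–37, i.e. to CTGACGGTT.
Its sequence written 5'→3' is the reverse complement: AACCGTCAG.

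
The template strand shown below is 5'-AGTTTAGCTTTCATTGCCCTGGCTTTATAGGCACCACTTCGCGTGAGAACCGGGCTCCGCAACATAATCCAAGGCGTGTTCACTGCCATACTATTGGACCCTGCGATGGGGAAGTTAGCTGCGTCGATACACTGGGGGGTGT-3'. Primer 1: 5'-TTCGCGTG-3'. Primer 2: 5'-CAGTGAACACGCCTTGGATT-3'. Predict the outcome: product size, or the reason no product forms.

Yes — a 48 bp product.

Primer 1 (TTCGCGTG) matches the top strand at positions 38–45; it acts as a forward primer.
Primer 2's reverse complement is AATCCAAGGCGTGTTCACTG, matching the top strand at positions 66–85; it acts as a reverse primer.
The 3' ends face each other across positions 38–85, giving a 48 bp product.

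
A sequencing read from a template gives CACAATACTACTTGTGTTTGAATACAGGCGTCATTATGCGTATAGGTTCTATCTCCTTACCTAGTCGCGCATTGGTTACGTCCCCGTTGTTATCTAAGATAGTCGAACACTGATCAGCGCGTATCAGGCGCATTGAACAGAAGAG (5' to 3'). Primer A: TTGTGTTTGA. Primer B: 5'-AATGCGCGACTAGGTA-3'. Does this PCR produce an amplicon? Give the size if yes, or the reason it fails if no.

Yes — a 62 bp product.

Primer A (TTGTGTTTGA) matches the top strand at positions 12–21; it acts as a forward primer.
Primer B's reverse complement is TACCTAGTCGCGCATT, matching the top strand at positions 58–73; it acts as a reverse primer.
The 3' ends face each other across positions 12–73, giving a 62 bp product.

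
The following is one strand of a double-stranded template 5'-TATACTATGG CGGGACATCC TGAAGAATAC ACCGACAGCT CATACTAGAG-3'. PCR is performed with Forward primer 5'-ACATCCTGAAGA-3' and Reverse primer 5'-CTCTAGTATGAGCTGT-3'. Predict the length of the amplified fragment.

The forward primer matches the template at positions 15–26.
Taking the reverse complement of CTCTAGTATGAGCTGT gives ACAGCTCATACTAGAG, found at positions 35–50 on the template; the primer anneals here to the top strand with its 3' end pointing upstream.
Product length = (reverse-primer end) − (forward-primer start) + 1 = 50 − 15 + 1 = 36 bp.

36 bp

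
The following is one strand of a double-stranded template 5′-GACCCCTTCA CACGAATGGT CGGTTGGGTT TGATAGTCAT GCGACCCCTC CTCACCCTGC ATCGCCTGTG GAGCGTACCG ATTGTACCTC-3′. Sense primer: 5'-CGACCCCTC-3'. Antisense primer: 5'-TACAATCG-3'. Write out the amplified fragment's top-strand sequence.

The forward primer matches the template at positions 42–50.
The reverse primer's reverse complement is CGATTGTA, which matches the template at positions 79–86.
The product is the template from position 42 through 86 (45 bp).

5'-CGACCCCTCCTCACCCTGCATCGCCTGTGGAGCGTACCGATTGTA-3'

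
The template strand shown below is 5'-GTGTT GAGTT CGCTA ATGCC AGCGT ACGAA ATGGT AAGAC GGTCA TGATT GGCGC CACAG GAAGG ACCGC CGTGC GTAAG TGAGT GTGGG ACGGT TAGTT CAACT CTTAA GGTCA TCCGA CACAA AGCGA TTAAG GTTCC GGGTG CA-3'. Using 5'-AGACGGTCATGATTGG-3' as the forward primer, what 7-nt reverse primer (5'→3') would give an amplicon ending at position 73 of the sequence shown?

5'-ACGGCGG-3'

The forward primer binds at positions 37–52; the product's 3' end on the top strand is position 73.
The reverse primer anneals to the top strand over positions 67–73, i.e. to CCGCCGT.
Its sequence written 5'→3' is the reverse complement: ACGGCGG.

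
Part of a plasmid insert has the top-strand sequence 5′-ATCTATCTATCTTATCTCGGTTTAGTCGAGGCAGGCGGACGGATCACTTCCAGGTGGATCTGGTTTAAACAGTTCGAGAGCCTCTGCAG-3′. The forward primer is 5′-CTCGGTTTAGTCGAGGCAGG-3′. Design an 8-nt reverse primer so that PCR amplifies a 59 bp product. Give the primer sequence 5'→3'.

5'-AACTGTTT-3'

The forward primer binds at positions 16–35, so a 59 bp product ends at position 16 + 59 − 1 = 74.
The reverse primer anneals to the top strand over positions 67–74, i.e. to AAACAGTT.
Its sequence written 5'→3' is the reverse complement: AACTGTTT.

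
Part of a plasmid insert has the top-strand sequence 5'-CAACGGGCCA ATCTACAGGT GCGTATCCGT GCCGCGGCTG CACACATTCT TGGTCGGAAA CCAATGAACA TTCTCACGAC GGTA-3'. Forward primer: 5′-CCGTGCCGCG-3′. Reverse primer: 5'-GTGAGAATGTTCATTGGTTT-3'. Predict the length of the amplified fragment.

Forward primer CCGTGCCGCG is found on the top strand at positions 27–36.
Reverse complement of the reverse primer: AAACCAATGAACATTCTCAC. This occurs on the top strand at positions 58–77.
The product runs from position 27 to position 77, so its length is 77 − 27 + 1 = 51 bp.

51 bp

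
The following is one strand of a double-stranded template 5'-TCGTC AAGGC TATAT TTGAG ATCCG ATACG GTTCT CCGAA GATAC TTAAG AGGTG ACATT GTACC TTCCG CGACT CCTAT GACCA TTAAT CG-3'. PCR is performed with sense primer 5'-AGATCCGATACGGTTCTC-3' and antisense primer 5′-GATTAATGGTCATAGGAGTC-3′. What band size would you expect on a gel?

Forward primer AGATCCGATACGGTTCTC is found on the top strand at positions 19–36.
Taking the reverse complement of GATTAATGGTCATAGGAGTC gives GACTCCTATGACCATTAATC, found at positions 72–91 on the template; the primer anneals here to the top strand with its 3' end pointing upstream.
Amplicon spans positions 19–91: 73 bp.

73 bp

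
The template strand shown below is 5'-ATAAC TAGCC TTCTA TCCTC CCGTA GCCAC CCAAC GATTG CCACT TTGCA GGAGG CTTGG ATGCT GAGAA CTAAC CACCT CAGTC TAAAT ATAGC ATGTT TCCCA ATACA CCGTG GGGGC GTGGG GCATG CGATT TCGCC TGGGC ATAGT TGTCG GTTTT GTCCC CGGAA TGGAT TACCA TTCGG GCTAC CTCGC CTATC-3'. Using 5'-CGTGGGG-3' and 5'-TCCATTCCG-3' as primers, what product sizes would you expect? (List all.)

The forward primer CGTGGGG matches the top strand at positions 112–118, 120–126.
The reverse primer's reverse complement is CGGAATGGA, matching at positions 166–174.
Each forward site pairs with the reverse site to give a product ending at position 174: sizes 63, 55 bp.

63 bp, 55 bp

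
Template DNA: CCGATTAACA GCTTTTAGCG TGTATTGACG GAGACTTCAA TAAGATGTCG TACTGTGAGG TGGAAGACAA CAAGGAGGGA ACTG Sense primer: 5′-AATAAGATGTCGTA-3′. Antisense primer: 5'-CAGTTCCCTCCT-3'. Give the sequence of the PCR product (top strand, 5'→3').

5'-AATAAGATGTCGTACTGTGAGGTGGAAGACAACAAGGAGGGAACTG-3'

Forward primer AATAAGATGTCGTA is found on the top strand at positions 39–52.
The reverse primer's reverse complement is AGGAGGGAACTG, which matches the template at positions 73–84.
The product is the template from position 39 through 84 (46 bp).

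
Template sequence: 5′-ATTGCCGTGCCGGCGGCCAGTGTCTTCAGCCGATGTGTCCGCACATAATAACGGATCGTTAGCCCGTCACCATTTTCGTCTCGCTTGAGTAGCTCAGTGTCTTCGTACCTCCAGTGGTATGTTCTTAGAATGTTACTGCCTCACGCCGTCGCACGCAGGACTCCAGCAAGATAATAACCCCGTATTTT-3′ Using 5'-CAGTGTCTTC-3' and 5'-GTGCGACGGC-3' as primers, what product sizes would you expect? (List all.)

The forward primer CAGTGTCTTC matches the top strand at positions 18–27, 95–104.
The reverse primer's reverse complement is GCCGTCGCAC, matching at positions 145–154.
Each forward site pairs with the reverse site to give a product ending at position 154: sizes 137, 60 bp.

137 bp, 60 bp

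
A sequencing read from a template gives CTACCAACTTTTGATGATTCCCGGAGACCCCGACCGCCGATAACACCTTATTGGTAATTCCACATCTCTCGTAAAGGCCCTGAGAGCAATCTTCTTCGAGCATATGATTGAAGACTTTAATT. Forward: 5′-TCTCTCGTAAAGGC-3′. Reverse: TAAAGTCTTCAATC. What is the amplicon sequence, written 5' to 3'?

Scanning the template, TCTCTCGTAAAGGC occurs at positions 65–78; this primer anneals to the bottom strand there with its 3' end pointing downstream.
The reverse primer's reverse complement is GATTGAAGACTTTA, which matches the template at positions 106–119.
The product is the template from position 65 through 119 (55 bp).

5'-TCTCTCGTAAAGGCCCTGAGAGCAATCTTCTTCGAGCATATGATTGAAGACTTTA-3'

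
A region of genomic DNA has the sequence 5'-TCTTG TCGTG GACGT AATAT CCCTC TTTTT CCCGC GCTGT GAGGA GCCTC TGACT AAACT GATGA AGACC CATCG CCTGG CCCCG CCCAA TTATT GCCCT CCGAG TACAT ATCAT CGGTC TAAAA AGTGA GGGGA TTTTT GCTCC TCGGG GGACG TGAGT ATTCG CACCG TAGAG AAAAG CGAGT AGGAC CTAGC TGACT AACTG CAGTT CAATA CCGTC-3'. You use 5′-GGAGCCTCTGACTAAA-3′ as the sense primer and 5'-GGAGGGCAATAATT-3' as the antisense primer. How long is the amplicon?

Forward primer GGAGCCTCTGACTAAA is found on the top strand at positions 43–58.
Reverse complement of the reverse primer: AATTATTGCCCTCC. This occurs on the top strand at positions 89–102.
Product length = (reverse-primer end) − (forward-primer start) + 1 = 102 − 43 + 1 = 60 bp.

60 bp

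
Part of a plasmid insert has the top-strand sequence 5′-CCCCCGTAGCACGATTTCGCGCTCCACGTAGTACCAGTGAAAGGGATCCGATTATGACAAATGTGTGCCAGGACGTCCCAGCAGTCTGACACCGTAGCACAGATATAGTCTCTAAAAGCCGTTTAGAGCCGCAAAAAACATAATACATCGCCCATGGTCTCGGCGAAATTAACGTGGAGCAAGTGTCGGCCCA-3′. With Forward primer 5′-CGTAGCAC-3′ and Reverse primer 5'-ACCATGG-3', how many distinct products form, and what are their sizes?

The forward primer CGTAGCAC matches the top strand at positions 5–12, 93–100.
The reverse primer's reverse complement is CCATGGT, matching at positions 152–158.
Each forward site pairs with the reverse site to give a product ending at position 158: sizes 154, 66 bp.

Two products: 154 bp, 66 bp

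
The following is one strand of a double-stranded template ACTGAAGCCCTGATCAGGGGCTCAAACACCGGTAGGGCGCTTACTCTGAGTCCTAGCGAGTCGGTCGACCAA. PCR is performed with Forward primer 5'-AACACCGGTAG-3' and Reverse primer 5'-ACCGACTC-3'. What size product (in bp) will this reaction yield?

Scanning the template, AACACCGGTAG occurs at positions 25–35; this primer anneals to the bottom strand there with its 3' end pointing downstream.
The reverse primer's reverse complement is GAGTCGGT, which matches the template at positions 58–65.
The product runs from position 25 to position 65, so its length is 65 − 25 + 1 = 41 bp.

41 bp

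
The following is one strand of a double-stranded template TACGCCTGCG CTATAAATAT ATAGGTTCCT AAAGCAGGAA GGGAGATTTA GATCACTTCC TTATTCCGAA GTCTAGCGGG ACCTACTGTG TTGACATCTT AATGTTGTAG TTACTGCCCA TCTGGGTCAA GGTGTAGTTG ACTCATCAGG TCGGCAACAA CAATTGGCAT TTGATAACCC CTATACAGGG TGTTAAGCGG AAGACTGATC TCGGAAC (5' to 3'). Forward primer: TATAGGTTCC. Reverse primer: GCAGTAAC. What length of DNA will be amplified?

The forward primer matches the template at positions 20–29.
Reverse complement of the reverse primer: GTTACTGC. This occurs on the top strand at positions 110–117.
Amplicon spans positions 20–117: 98 bp.

98 bp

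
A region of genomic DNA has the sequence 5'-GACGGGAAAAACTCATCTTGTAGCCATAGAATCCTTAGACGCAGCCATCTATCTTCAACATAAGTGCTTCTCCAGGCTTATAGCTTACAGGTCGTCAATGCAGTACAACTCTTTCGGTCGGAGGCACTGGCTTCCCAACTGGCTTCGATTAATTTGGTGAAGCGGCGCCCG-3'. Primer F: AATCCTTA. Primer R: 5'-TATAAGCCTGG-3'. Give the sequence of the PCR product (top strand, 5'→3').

5'-AATCCTTAGACGCAGCCATCTATCTTCAACATAAGTGCTTCTCCAGGCTTATA-3'

The forward primer matches the template at positions 30–37.
Taking the reverse complement of TATAAGCCTGG gives CCAGGCTTATA, found at positions 72–82 on the template; the primer anneals here to the top strand with its 3' end pointing upstream.
The product is the template from position 30 through 82 (53 bp).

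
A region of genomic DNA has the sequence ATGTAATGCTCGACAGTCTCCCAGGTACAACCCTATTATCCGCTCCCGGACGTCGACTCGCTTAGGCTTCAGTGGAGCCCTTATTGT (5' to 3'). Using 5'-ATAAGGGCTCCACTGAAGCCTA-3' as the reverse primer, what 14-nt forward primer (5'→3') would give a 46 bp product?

5'-TCCGCTCCCGGACG-3'

The reverse primer's reverse complement TAGGCTTCAGTGGAGCCCTTAT matches the template at positions 63–84, so the product ends at position 84.
A 46 bp product then starts at position 84 − 46 + 1 = 39.
The forward primer is identical to the top strand there: TCCGCTCCCGGACG.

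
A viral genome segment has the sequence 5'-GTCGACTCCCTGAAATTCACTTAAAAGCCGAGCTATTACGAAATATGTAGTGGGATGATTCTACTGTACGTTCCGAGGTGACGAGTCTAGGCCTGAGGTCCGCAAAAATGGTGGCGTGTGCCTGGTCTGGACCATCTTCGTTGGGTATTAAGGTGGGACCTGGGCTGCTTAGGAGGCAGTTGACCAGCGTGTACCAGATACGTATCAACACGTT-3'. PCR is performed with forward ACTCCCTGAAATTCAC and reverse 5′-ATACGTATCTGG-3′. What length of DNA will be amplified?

The forward primer matches the template at positions 5–20.
The reverse primer's reverse complement is CCAGATACGTAT, which matches the template at positions 194–205.
Amplicon spans positions 5–205: 201 bp.

201 bp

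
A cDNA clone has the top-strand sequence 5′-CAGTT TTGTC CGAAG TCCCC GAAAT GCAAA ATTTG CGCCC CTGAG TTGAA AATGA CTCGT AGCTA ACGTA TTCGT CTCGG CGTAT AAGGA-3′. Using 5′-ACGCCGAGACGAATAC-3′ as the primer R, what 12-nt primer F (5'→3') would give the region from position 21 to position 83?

The reverse primer's reverse complement GTATTCGTCTCGGCGT matches the template at positions 68–83; the product starts at position 21.
The forward primer is identical to the top strand over positions 21–32: GAAATGCAAAAT.

5'-GAAATGCAAAAT-3'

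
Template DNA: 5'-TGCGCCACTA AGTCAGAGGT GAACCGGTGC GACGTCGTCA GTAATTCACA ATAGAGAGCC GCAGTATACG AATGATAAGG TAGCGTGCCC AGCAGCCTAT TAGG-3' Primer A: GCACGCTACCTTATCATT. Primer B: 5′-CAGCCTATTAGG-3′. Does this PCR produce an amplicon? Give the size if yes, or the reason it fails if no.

Primer A (GCACGCTACCTTATCATT) has reverse complement AATGATAAGGTAGCGTGC, which matches the top strand at positions 71–88; primer A anneals to the top strand there with its 3' end pointing upstream toward position 71.
Primer B (CAGCCTATTAGG) matches the top strand directly at positions 93–104; it anneals to the bottom strand with its 3' end pointing downstream toward position 104.
The 3' ends diverge (primer A extends toward position 1, primer B toward position 104), so the primers never converge on a shared product.

No product — the primers' 3' ends point away from each other.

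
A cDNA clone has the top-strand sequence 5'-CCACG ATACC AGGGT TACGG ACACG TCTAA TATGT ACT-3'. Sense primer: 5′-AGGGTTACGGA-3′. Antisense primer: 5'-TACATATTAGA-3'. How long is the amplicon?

26 bp

Scanning the template, AGGGTTACGGA occurs at positions 11–21; this primer anneals to the bottom strand there with its 3' end pointing downstream.
The reverse primer's reverse complement is TCTAATATGTA, which matches the template at positions 26–36.
The product runs from position 11 to position 36, so its length is 36 − 11 + 1 = 26 bp.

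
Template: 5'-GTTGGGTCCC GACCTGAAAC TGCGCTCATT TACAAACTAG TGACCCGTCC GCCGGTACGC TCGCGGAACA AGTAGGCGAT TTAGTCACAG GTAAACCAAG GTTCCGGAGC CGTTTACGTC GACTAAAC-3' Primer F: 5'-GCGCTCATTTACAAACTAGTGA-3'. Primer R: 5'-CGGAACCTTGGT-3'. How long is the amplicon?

The forward primer matches the template at positions 22–43.
Reverse complement of the reverse primer: ACCAAGGTTCCG. This occurs on the top strand at positions 95–106.
The product runs from position 22 to position 106, so its length is 106 − 22 + 1 = 85 bp.

85 bp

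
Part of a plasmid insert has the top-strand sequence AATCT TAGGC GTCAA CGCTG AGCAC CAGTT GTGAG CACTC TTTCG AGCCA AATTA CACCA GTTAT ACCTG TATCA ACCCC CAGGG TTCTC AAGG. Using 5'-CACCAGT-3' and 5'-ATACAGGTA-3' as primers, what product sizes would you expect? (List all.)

51 bp, 18 bp

The forward primer CACCAGT matches the top strand at positions 23–29, 56–62.
The reverse primer's reverse complement is TACCTGTAT, matching at positions 65–73.
Each forward site pairs with the reverse site to give a product ending at position 73: sizes 51, 18 bp.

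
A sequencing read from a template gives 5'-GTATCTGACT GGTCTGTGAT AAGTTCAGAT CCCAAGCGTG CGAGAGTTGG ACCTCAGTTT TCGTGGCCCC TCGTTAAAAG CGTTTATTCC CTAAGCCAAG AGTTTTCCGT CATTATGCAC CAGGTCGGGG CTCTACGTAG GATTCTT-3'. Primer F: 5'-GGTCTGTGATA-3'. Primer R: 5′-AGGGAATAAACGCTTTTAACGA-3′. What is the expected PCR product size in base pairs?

82 bp

The forward primer matches the template at positions 11–21.
Taking the reverse complement of AGGGAATAAACGCTTTTAACGA gives TCGTTAAAAGCGTTTATTCCCT, found at positions 71–92 on the template; the primer anneals here to the top strand with its 3' end pointing upstream.
Amplicon spans positions 11–92: 82 bp.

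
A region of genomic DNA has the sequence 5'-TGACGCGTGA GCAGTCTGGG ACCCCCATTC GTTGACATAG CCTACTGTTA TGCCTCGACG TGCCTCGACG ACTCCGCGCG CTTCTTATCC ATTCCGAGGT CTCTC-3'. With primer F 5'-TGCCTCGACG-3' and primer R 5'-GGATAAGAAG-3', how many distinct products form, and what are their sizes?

The forward primer TGCCTCGACG matches the top strand at positions 51–60, 61–70.
The reverse primer's reverse complement is CTTCTTATCC, matching at positions 81–90.
Each forward site pairs with the reverse site to give a product ending at position 90: sizes 40, 30 bp.

Two products: 40 bp, 30 bp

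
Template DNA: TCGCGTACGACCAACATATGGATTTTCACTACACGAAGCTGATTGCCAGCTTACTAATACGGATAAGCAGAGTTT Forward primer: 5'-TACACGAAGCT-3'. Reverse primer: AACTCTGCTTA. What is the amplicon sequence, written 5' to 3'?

5'-TACACGAAGCTGATTGCCAGCTTACTAATACGGATAAGCAGAGTT-3'

The forward primer matches the template at positions 30–40.
The reverse primer's reverse complement is TAAGCAGAGTT, which matches the template at positions 64–74.
The product is the template from position 30 through 74 (45 bp).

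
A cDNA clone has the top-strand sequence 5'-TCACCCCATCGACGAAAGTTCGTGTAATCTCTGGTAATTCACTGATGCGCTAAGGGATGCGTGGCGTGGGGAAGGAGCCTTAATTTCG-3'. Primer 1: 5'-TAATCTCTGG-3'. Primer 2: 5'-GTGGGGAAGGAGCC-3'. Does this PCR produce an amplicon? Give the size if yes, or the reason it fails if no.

No product — both primers anneal to the same strand and extend in the same direction.

Primer 1 (TAATCTCTGG) matches the top strand at positions 25–34 (3' end points downstream).
Primer 2 (GTGGGGAAGGAGCC) also matches the top strand directly, at positions 66–79 — its reverse complement GGCTCCTTCCCCAC is not present.
Both primers anneal to the bottom strand with 3' ends pointing the same way, so neither can prime synthesis back toward the other.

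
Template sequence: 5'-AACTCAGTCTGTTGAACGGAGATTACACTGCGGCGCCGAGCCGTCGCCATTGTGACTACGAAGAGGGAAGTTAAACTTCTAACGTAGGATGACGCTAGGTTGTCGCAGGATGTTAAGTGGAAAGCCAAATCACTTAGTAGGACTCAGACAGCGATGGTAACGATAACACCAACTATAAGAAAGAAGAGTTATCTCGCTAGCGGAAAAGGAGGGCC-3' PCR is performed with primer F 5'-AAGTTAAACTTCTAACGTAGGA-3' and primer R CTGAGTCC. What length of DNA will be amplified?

80 bp

Forward primer AAGTTAAACTTCTAACGTAGGA is found on the top strand at positions 68–89.
Taking the reverse complement of CTGAGTCC gives GGACTCAG, found at positions 140–147 on the template; the primer anneals here to the top strand with its 3' end pointing upstream.
Product length = (reverse-primer end) − (forward-primer start) + 1 = 147 − 68 + 1 = 80 bp.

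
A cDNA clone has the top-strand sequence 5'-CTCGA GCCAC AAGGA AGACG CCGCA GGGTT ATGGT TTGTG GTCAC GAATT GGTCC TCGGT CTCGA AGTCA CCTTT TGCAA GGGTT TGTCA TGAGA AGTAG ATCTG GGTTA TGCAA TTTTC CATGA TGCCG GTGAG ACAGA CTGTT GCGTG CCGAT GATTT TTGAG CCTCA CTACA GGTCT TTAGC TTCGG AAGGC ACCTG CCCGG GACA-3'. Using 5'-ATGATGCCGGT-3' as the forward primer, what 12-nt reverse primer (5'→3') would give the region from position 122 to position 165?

The product's 3' end on the top strand is position 165.
The reverse primer anneals to the top strand over positions 154–165, i.e. to ATGATTTTTGAG.
Its sequence written 5'→3' is the reverse complement: CTCAAAAATCAT.

5'-CTCAAAAATCAT-3'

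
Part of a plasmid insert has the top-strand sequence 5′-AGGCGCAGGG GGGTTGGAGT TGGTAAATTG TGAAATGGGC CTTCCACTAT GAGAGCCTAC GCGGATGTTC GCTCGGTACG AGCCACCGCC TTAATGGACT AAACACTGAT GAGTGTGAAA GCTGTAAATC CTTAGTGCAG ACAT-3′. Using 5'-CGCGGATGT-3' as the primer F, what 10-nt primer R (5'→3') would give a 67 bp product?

5'-TACAGCTTTC-3'

The forward primer binds at positions 60–68, so a 67 bp product ends at position 60 + 67 − 1 = 126.
The reverse primer anneals to the top strand over positions 117–126, i.e. to GAAAGCTGTA.
Its sequence written 5'→3' is the reverse complement: TACAGCTTTC.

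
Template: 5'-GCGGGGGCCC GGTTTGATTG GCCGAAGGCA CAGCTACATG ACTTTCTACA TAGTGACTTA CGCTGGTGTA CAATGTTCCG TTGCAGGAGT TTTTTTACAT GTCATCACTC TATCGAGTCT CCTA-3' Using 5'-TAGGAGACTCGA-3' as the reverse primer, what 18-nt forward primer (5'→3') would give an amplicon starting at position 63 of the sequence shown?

The reverse primer's reverse complement TCGAGTCTCCTA matches the template at positions 113–124; the product starts at position 63.
The forward primer is identical to the top strand over positions 63–80: CTGGTGTACAATGTTCCG.

5'-CTGGTGTACAATGTTCCG-3'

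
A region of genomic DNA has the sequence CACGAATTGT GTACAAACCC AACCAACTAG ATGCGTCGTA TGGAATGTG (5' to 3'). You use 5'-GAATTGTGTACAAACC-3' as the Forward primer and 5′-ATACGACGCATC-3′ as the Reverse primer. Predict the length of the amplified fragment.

The forward primer matches the template at positions 4–19.
Taking the reverse complement of ATACGACGCATC gives GATGCGTCGTAT, found at positions 30–41 on the template; the primer anneals here to the top strand with its 3' end pointing upstream.
Product length = (reverse-primer end) − (forward-primer start) + 1 = 41 − 4 + 1 = 38 bp.

38 bp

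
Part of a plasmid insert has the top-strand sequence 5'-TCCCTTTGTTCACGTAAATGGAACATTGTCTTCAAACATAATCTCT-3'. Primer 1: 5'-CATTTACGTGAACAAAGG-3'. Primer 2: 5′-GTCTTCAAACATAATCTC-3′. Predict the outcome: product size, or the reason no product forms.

No product — the primers' 3' ends point away from each other.

Primer 1 (CATTTACGTGAACAAAGG) has reverse complement CCTTTGTTCACGTAAATG, which matches the top strand at positions 3–20; primer 1 anneals to the top strand there with its 3' end pointing upstream toward position 3.
Primer 2 (GTCTTCAAACATAATCTC) matches the top strand directly at positions 28–45; it anneals to the bottom strand with its 3' end pointing downstream toward position 45.
The 3' ends diverge (primer 1 extends toward position 1, primer 2 toward position 46), so the primers never converge on a shared product.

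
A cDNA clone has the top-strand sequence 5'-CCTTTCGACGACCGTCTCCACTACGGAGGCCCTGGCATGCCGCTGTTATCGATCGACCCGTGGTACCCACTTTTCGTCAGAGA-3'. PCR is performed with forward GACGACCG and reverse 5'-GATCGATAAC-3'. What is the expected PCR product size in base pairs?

48 bp

The forward primer matches the template at positions 7–14.
Taking the reverse complement of GATCGATAAC gives GTTATCGATC, found at positions 45–54 on the template; the primer anneals here to the top strand with its 3' end pointing upstream.
The product runs from position 7 to position 54, so its length is 54 − 7 + 1 = 48 bp.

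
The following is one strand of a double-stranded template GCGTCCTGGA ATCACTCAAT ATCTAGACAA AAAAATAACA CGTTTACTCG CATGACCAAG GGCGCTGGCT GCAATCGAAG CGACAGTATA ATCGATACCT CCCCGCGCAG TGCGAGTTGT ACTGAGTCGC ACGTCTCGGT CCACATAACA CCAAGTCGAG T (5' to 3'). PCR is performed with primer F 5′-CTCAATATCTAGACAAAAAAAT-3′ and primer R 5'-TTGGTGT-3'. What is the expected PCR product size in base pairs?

140 bp

The forward primer matches the template at positions 15–36.
Taking the reverse complement of TTGGTGT gives ACACCAA, found at positions 148–154 on the template; the primer anneals here to the top strand with its 3' end pointing upstream.
Product length = (reverse-primer end) − (forward-primer start) + 1 = 154 − 15 + 1 = 140 bp.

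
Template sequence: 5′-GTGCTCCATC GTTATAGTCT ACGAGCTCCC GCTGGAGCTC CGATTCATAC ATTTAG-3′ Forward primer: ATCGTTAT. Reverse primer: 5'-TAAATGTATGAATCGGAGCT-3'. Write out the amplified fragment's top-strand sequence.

Forward primer ATCGTTAT is found on the top strand at positions 8–15.
Reverse complement of the reverse primer: AGCTCCGATTCATACATTTA. This occurs on the top strand at positions 36–55.
The product is the template from position 8 through 55 (48 bp).

5'-ATCGTTATAGTCTACGAGCTCCCGCTGGAGCTCCGATTCATACATTTA-3'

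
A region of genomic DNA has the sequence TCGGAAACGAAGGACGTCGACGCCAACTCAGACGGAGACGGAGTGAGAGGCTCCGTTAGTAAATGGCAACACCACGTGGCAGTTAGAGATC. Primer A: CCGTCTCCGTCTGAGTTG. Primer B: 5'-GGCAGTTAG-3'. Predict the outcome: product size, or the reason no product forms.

No product — the primers' 3' ends point away from each other.

Primer A (CCGTCTCCGTCTGAGTTG) has reverse complement CAACTCAGACGGAGACGG, which matches the top strand at positions 24–41; primer A anneals to the top strand there with its 3' end pointing upstream toward position 24.
Primer B (GGCAGTTAG) matches the top strand directly at positions 78–86; it anneals to the bottom strand with its 3' end pointing downstream toward position 86.
The 3' ends diverge (primer A extends toward position 1, primer B toward position 91), so the primers never converge on a shared product.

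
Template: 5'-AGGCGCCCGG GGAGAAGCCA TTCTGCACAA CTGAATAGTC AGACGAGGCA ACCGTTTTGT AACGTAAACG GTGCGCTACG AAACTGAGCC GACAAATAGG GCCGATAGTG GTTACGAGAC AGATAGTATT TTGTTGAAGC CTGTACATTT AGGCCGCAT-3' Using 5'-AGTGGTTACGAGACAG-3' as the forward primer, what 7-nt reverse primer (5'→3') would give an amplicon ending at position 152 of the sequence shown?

5'-CTAAATG-3'

The forward primer binds at positions 107–122; the product's 3' end on the top strand is position 152.
The reverse primer anneals to the top strand over positions 146–152, i.e. to CATTTAG.
Its sequence written 5'→3' is the reverse complement: CTAAATG.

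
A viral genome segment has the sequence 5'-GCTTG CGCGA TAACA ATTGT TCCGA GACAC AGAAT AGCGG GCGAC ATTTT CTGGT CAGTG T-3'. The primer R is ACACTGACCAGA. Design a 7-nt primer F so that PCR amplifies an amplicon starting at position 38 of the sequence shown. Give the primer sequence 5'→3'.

The reverse primer's reverse complement TCTGGTCAGTGT matches the template at positions 50–61; the product starts at position 38.
The forward primer is identical to the top strand over positions 38–44: CGGGCGA.

5'-CGGGCGA-3'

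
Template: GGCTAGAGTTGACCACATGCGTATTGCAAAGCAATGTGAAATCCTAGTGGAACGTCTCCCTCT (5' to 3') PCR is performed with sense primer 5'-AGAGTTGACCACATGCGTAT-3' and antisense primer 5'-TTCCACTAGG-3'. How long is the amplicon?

48 bp

Forward primer AGAGTTGACCACATGCGTAT is found on the top strand at positions 5–24.
The reverse primer's reverse complement is CCTAGTGGAA, which matches the template at positions 43–52.
Product length = (reverse-primer end) − (forward-primer start) + 1 = 52 − 5 + 1 = 48 bp.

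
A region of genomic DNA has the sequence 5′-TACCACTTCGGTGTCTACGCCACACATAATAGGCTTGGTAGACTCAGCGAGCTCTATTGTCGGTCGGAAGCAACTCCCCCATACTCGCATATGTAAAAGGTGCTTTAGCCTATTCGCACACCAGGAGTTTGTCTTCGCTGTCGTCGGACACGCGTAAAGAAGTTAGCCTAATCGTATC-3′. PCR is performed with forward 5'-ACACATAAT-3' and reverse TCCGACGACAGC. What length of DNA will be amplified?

127 bp

Forward primer ACACATAAT is found on the top strand at positions 22–30.
Taking the reverse complement of TCCGACGACAGC gives GCTGTCGTCGGA, found at positions 137–148 on the template; the primer anneals here to the top strand with its 3' end pointing upstream.
The product runs from position 22 to position 148, so its length is 148 − 22 + 1 = 127 bp.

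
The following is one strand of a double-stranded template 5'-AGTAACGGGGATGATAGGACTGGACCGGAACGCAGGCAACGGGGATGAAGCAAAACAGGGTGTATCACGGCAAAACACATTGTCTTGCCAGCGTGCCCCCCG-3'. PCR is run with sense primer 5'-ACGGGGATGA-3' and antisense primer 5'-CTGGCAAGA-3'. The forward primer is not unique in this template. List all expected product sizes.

The forward primer ACGGGGATGA matches the top strand at positions 5–14, 39–48.
The reverse primer's reverse complement is TCTTGCCAG, matching at positions 83–91.
Each forward site pairs with the reverse site to give a product ending at position 91: sizes 87, 53 bp.

87 bp, 53 bp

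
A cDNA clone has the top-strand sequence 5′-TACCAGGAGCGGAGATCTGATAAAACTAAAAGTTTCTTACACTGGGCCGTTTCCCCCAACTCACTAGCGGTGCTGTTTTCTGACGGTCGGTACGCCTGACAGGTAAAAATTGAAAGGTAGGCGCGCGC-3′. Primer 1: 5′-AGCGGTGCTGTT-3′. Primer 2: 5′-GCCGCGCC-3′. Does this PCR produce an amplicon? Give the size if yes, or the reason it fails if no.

No product — primer 2 has no binding site in the template.

Primer 2 (GCCGCGCC) does not match the top strand, and its reverse complement GGCGCGGC does not match either.
With no annealing site for primer 2, no amplification occurs.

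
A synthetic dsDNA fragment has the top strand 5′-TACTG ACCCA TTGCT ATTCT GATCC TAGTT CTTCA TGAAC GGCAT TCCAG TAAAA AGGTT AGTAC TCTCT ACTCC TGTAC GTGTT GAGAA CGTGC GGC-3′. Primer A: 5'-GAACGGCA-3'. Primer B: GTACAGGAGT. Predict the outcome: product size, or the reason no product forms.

Yes — a 44 bp product.

Primer A (GAACGGCA) matches the top strand at positions 37–44; it acts as a forward primer.
Primer B's reverse complement is ACTCCTGTAC, matching the top strand at positions 71–80; it acts as a reverse primer.
The 3' ends face each other across positions 37–80, giving a 44 bp product.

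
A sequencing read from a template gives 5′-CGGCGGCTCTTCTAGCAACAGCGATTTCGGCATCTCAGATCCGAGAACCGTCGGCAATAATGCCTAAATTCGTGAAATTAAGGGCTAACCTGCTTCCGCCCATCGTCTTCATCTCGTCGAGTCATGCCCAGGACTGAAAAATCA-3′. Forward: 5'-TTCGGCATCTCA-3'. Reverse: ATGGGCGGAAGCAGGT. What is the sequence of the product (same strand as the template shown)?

The forward primer matches the template at positions 26–37.
Taking the reverse complement of ATGGGCGGAAGCAGGT gives ACCTGCTTCCGCCCAT, found at positions 88–103 on the template; the primer anneals here to the top strand with its 3' end pointing upstream.
The product is the template from position 26 through 103 (78 bp).

5'-TTCGGCATCTCAGATCCGAGAACCGTCGGCAATAATGCCTAAATTCGTGAAATTAAGGGCTAACCTGCTTCCGCCCAT-3'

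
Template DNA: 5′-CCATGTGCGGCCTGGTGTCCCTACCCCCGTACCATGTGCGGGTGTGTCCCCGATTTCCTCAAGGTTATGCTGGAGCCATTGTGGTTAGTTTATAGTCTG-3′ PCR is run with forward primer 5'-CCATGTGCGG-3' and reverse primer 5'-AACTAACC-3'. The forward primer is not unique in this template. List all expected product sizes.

90 bp, 59 bp

The forward primer CCATGTGCGG matches the top strand at positions 1–10, 32–41.
The reverse primer's reverse complement is GGTTAGTT, matching at positions 83–90.
Each forward site pairs with the reverse site to give a product ending at position 90: sizes 90, 59 bp.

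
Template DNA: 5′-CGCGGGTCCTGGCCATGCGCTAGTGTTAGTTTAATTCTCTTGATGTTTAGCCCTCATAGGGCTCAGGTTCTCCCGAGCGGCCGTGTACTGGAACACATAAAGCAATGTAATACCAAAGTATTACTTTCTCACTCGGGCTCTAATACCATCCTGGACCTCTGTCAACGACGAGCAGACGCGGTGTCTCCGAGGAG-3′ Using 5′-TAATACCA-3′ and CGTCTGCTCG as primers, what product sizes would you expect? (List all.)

The forward primer TAATACCA matches the top strand at positions 108–115, 141–148.
The reverse primer's reverse complement is CGAGCAGACG, matching at positions 169–178.
Each forward site pairs with the reverse site to give a product ending at position 178: sizes 71, 38 bp.

71 bp, 38 bp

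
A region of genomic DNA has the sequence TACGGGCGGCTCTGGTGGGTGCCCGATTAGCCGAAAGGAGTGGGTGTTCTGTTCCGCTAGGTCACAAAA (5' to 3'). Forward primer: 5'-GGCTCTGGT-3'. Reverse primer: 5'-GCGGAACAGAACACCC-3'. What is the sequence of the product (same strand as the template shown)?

5'-GGCTCTGGTGGGTGCCCGATTAGCCGAAAGGAGTGGGTGTTCTGTTCCGC-3'

Scanning the template, GGCTCTGGT occurs at positions 8–16; this primer anneals to the bottom strand there with its 3' end pointing downstream.
Reverse complement of the reverse primer: GGGTGTTCTGTTCCGC. This occurs on the top strand at positions 42–57.
The product is the template from position 8 through 57 (50 bp).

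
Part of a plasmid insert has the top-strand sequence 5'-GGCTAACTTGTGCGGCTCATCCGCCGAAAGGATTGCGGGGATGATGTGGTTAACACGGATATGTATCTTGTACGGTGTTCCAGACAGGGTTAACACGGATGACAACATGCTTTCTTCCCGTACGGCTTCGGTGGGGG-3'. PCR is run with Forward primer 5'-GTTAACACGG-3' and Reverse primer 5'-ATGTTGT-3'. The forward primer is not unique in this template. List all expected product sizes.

60 bp, 20 bp

The forward primer GTTAACACGG matches the top strand at positions 49–58, 89–98.
The reverse primer's reverse complement is ACAACAT, matching at positions 102–108.
Each forward site pairs with the reverse site to give a product ending at position 108: sizes 60, 20 bp.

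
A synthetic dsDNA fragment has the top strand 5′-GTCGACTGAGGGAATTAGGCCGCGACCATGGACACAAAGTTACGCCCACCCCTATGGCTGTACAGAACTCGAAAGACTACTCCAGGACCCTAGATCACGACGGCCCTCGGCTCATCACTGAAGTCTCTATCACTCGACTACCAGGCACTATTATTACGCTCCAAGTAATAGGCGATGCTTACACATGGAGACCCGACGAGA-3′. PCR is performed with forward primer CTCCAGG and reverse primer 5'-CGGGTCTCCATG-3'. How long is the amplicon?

116 bp

The forward primer matches the template at positions 80–86.
Reverse complement of the reverse primer: CATGGAGACCCG. This occurs on the top strand at positions 184–195.
Amplicon spans positions 80–195: 116 bp.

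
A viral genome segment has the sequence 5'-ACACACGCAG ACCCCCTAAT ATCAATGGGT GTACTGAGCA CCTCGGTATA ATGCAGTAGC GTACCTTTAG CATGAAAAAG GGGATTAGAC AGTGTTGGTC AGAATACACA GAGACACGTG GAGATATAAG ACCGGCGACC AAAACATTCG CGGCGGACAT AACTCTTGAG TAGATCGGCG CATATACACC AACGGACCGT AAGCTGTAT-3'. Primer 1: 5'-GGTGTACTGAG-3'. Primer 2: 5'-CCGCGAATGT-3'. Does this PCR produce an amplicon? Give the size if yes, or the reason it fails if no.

Primer 1 (GGTGTACTGAG) matches the top strand at positions 28–38; it acts as a forward primer.
Primer 2's reverse complement is ACATTCGCGG, matching the top strand at positions 144–153; it acts as a reverse primer.
The 3' ends face each other across positions 28–153, giving a 126 bp product.

Yes — a 126 bp product.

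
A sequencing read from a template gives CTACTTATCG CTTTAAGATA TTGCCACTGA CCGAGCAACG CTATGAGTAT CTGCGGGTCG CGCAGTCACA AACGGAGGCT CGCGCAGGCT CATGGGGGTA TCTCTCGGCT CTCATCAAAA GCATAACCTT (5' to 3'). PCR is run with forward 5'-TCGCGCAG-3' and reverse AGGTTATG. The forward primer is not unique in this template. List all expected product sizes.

The forward primer TCGCGCAG matches the top strand at positions 58–65, 80–87.
The reverse primer's reverse complement is CATAACCT, matching at positions 122–129.
Each forward site pairs with the reverse site to give a product ending at position 129: sizes 72, 50 bp.

72 bp, 50 bp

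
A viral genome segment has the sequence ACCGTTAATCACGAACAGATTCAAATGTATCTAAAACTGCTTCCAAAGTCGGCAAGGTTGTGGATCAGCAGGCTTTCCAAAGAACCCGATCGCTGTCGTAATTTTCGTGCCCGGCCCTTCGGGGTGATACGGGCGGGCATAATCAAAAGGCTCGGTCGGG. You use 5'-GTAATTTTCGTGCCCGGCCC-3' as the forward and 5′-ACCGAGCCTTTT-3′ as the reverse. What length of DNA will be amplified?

59 bp

The forward primer matches the template at positions 98–117.
Reverse complement of the reverse primer: AAAAGGCTCGGT. This occurs on the top strand at positions 145–156.
Amplicon spans positions 98–156: 59 bp.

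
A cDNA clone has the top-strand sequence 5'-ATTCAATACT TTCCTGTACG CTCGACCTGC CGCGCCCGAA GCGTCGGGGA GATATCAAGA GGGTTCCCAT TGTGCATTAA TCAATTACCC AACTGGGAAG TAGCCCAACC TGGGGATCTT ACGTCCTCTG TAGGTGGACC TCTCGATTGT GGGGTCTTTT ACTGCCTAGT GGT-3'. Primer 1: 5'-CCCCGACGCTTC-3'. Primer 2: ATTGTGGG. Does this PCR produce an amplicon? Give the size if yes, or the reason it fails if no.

No product — the primers' 3' ends point away from each other.

Primer 1 (CCCCGACGCTTC) has reverse complement GAAGCGTCGGGG, which matches the top strand at positions 38–49; primer 1 anneals to the top strand there with its 3' end pointing upstream toward position 38.
Primer 2 (ATTGTGGG) matches the top strand directly at positions 146–153; it anneals to the bottom strand with its 3' end pointing downstream toward position 153.
The 3' ends diverge (primer 1 extends toward position 1, primer 2 toward position 173), so the primers never converge on a shared product.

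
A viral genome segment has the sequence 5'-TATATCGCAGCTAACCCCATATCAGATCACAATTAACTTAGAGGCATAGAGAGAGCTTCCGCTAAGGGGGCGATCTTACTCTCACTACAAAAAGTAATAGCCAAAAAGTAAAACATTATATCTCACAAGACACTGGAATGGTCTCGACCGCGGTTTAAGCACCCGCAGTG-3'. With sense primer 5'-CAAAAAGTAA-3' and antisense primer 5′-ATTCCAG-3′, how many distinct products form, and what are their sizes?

Two products: 52 bp, 38 bp

The forward primer CAAAAAGTAA matches the top strand at positions 88–97, 102–111.
The reverse primer's reverse complement is CTGGAAT, matching at positions 133–139.
Each forward site pairs with the reverse site to give a product ending at position 139: sizes 52, 38 bp.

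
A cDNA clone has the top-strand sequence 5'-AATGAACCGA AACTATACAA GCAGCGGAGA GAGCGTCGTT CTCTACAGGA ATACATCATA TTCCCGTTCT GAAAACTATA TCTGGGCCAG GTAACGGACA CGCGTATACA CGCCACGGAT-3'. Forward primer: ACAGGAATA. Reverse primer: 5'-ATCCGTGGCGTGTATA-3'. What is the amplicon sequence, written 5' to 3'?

Forward primer ACAGGAATA is found on the top strand at positions 45–53.
Reverse complement of the reverse primer: TATACACGCCACGGAT. This occurs on the top strand at positions 105–120.
The product is the template from position 45 through 120 (76 bp).

5'-ACAGGAATACATCATATTCCCGTTCTGAAAACTATATCTGGGCCAGGTAACGGACACGCGTATACACGCCACGGAT-3'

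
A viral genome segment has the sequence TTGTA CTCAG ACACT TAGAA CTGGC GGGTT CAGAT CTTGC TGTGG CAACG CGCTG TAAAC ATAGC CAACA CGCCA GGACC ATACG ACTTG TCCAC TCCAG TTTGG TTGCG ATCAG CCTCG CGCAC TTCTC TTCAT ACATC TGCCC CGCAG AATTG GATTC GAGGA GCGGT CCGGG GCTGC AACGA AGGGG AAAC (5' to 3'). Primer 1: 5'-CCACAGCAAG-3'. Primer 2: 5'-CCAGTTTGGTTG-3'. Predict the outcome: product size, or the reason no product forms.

Primer 1 (CCACAGCAAG) has reverse complement CTTGCTGTGG, which matches the top strand at positions 36–45; primer 1 anneals to the top strand there with its 3' end pointing upstream toward position 36.
Primer 2 (CCAGTTTGGTTG) matches the top strand directly at positions 97–108; it anneals to the bottom strand with its 3' end pointing downstream toward position 108.
The 3' ends diverge (primer 1 extends toward position 1, primer 2 toward position 194), so the primers never converge on a shared product.

No product — the primers' 3' ends point away from each other.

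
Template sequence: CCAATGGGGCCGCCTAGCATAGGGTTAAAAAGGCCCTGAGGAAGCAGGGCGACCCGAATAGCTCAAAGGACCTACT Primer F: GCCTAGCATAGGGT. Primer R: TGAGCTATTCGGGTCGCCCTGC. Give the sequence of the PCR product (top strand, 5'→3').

Scanning the template, GCCTAGCATAGGGT occurs at positions 12–25; this primer anneals to the bottom strand there with its 3' end pointing downstream.
The reverse primer's reverse complement is GCAGGGCGACCCGAATAGCTCA, which matches the template at positions 44–65.
The product is the template from position 12 through 65 (54 bp).

5'-GCCTAGCATAGGGTTAAAAAGGCCCTGAGGAAGCAGGGCGACCCGAATAGCTCA-3'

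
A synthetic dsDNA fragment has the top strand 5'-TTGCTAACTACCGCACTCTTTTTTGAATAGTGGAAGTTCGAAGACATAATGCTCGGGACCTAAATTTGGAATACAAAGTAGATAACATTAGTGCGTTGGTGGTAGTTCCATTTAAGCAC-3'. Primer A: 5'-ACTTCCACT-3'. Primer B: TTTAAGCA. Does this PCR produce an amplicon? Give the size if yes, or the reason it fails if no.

No product — the primers' 3' ends point away from each other.

Primer A (ACTTCCACT) has reverse complement AGTGGAAGT, which matches the top strand at positions 29–37; primer A anneals to the top strand there with its 3' end pointing upstream toward position 29.
Primer B (TTTAAGCA) matches the top strand directly at positions 111–118; it anneals to the bottom strand with its 3' end pointing downstream toward position 118.
The 3' ends diverge (primer A extends toward position 1, primer B toward position 119), so the primers never converge on a shared product.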